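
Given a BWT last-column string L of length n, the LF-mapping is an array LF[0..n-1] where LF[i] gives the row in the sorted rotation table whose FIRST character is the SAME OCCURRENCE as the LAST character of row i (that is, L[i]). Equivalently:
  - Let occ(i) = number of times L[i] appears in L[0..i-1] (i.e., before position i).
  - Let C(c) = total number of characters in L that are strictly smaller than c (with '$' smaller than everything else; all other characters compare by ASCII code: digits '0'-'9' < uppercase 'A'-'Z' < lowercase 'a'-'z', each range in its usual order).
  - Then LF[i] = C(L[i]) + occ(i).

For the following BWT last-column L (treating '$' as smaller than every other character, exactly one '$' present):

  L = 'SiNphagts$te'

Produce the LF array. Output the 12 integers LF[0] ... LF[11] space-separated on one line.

Answer: 2 7 1 8 6 3 5 10 9 0 11 4

Derivation:
Char counts: '$':1, 'N':1, 'S':1, 'a':1, 'e':1, 'g':1, 'h':1, 'i':1, 'p':1, 's':1, 't':2
C (first-col start): C('$')=0, C('N')=1, C('S')=2, C('a')=3, C('e')=4, C('g')=5, C('h')=6, C('i')=7, C('p')=8, C('s')=9, C('t')=10
L[0]='S': occ=0, LF[0]=C('S')+0=2+0=2
L[1]='i': occ=0, LF[1]=C('i')+0=7+0=7
L[2]='N': occ=0, LF[2]=C('N')+0=1+0=1
L[3]='p': occ=0, LF[3]=C('p')+0=8+0=8
L[4]='h': occ=0, LF[4]=C('h')+0=6+0=6
L[5]='a': occ=0, LF[5]=C('a')+0=3+0=3
L[6]='g': occ=0, LF[6]=C('g')+0=5+0=5
L[7]='t': occ=0, LF[7]=C('t')+0=10+0=10
L[8]='s': occ=0, LF[8]=C('s')+0=9+0=9
L[9]='$': occ=0, LF[9]=C('$')+0=0+0=0
L[10]='t': occ=1, LF[10]=C('t')+1=10+1=11
L[11]='e': occ=0, LF[11]=C('e')+0=4+0=4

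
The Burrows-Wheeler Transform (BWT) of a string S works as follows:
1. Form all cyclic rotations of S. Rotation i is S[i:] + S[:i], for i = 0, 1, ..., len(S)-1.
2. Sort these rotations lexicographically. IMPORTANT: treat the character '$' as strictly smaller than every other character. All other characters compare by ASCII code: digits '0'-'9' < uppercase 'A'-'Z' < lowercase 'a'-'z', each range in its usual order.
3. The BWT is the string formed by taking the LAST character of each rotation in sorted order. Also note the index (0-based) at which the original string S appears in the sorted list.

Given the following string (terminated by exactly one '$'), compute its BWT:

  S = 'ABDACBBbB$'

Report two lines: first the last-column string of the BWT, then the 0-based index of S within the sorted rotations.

Answer: B$DbCABABB
1

Derivation:
All 10 rotations (rotation i = S[i:]+S[:i]):
  rot[0] = ABDACBBbB$
  rot[1] = BDACBBbB$A
  rot[2] = DACBBbB$AB
  rot[3] = ACBBbB$ABD
  rot[4] = CBBbB$ABDA
  rot[5] = BBbB$ABDAC
  rot[6] = BbB$ABDACB
  rot[7] = bB$ABDACBB
  rot[8] = B$ABDACBBb
  rot[9] = $ABDACBBbB
Sorted (with $ < everything):
  sorted[0] = $ABDACBBbB  (last char: 'B')
  sorted[1] = ABDACBBbB$  (last char: '$')
  sorted[2] = ACBBbB$ABD  (last char: 'D')
  sorted[3] = B$ABDACBBb  (last char: 'b')
  sorted[4] = BBbB$ABDAC  (last char: 'C')
  sorted[5] = BDACBBbB$A  (last char: 'A')
  sorted[6] = BbB$ABDACB  (last char: 'B')
  sorted[7] = CBBbB$ABDA  (last char: 'A')
  sorted[8] = DACBBbB$AB  (last char: 'B')
  sorted[9] = bB$ABDACBB  (last char: 'B')
Last column: B$DbCABABB
Original string S is at sorted index 1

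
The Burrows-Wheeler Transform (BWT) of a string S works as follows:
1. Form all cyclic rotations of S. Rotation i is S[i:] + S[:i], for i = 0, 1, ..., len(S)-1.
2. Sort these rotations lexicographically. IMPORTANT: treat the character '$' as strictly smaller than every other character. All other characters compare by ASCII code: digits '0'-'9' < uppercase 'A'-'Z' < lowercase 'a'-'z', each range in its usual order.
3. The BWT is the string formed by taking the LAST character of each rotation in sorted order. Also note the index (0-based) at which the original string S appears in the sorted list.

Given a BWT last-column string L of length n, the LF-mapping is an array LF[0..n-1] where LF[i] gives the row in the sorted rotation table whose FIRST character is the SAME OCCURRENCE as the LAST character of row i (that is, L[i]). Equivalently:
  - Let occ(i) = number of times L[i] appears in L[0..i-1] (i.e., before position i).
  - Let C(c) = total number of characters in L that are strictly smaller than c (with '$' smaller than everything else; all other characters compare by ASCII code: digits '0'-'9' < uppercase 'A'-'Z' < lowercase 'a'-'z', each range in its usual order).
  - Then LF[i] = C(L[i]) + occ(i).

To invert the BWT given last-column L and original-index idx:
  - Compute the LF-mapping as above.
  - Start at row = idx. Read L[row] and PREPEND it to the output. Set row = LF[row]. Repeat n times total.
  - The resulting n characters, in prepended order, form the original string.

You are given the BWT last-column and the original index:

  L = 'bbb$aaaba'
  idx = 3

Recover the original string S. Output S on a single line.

Answer: abaabbab$

Derivation:
LF mapping: 5 6 7 0 1 2 3 8 4
Walk LF starting at row 3, prepending L[row]:
  step 1: row=3, L[3]='$', prepend. Next row=LF[3]=0
  step 2: row=0, L[0]='b', prepend. Next row=LF[0]=5
  step 3: row=5, L[5]='a', prepend. Next row=LF[5]=2
  step 4: row=2, L[2]='b', prepend. Next row=LF[2]=7
  step 5: row=7, L[7]='b', prepend. Next row=LF[7]=8
  step 6: row=8, L[8]='a', prepend. Next row=LF[8]=4
  step 7: row=4, L[4]='a', prepend. Next row=LF[4]=1
  step 8: row=1, L[1]='b', prepend. Next row=LF[1]=6
  step 9: row=6, L[6]='a', prepend. Next row=LF[6]=3
Reversed output: abaabbab$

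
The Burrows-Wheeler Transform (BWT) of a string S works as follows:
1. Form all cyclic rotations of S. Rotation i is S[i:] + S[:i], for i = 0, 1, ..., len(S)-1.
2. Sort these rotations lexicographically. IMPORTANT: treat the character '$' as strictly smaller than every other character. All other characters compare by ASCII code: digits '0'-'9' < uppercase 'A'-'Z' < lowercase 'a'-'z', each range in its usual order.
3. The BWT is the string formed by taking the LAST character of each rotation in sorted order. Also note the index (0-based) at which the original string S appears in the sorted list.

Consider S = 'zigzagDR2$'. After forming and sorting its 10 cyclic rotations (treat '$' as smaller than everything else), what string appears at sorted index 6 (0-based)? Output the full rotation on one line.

Answer: gzagDR2$zi

Derivation:
All 10 rotations (rotation i = S[i:]+S[:i]):
  rot[0] = zigzagDR2$
  rot[1] = igzagDR2$z
  rot[2] = gzagDR2$zi
  rot[3] = zagDR2$zig
  rot[4] = agDR2$zigz
  rot[5] = gDR2$zigza
  rot[6] = DR2$zigzag
  rot[7] = R2$zigzagD
  rot[8] = 2$zigzagDR
  rot[9] = $zigzagDR2
Sorted (with $ < everything):
  sorted[0] = $zigzagDR2
  sorted[1] = 2$zigzagDR
  sorted[2] = DR2$zigzag
  sorted[3] = R2$zigzagD
  sorted[4] = agDR2$zigz
  sorted[5] = gDR2$zigza
  sorted[6] = gzagDR2$zi
  sorted[7] = igzagDR2$z
  sorted[8] = zagDR2$zig
  sorted[9] = zigzagDR2$
sorted[6] = gzagDR2$zi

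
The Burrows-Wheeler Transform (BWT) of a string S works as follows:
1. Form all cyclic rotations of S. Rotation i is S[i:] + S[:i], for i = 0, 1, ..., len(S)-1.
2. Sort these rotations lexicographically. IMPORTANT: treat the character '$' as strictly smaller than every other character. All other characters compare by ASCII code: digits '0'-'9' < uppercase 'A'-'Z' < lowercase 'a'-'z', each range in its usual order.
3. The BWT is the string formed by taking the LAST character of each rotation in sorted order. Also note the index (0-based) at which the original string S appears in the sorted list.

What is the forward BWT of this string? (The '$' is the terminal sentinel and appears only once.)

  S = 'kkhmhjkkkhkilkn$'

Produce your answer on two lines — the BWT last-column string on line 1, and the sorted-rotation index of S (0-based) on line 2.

All 16 rotations (rotation i = S[i:]+S[:i]):
  rot[0] = kkhmhjkkkhkilkn$
  rot[1] = khmhjkkkhkilkn$k
  rot[2] = hmhjkkkhkilkn$kk
  rot[3] = mhjkkkhkilkn$kkh
  rot[4] = hjkkkhkilkn$kkhm
  rot[5] = jkkkhkilkn$kkhmh
  rot[6] = kkkhkilkn$kkhmhj
  rot[7] = kkhkilkn$kkhmhjk
  rot[8] = khkilkn$kkhmhjkk
  rot[9] = hkilkn$kkhmhjkkk
  rot[10] = kilkn$kkhmhjkkkh
  rot[11] = ilkn$kkhmhjkkkhk
  rot[12] = lkn$kkhmhjkkkhki
  rot[13] = kn$kkhmhjkkkhkil
  rot[14] = n$kkhmhjkkkhkilk
  rot[15] = $kkhmhjkkkhkilkn
Sorted (with $ < everything):
  sorted[0] = $kkhmhjkkkhkilkn  (last char: 'n')
  sorted[1] = hjkkkhkilkn$kkhm  (last char: 'm')
  sorted[2] = hkilkn$kkhmhjkkk  (last char: 'k')
  sorted[3] = hmhjkkkhkilkn$kk  (last char: 'k')
  sorted[4] = ilkn$kkhmhjkkkhk  (last char: 'k')
  sorted[5] = jkkkhkilkn$kkhmh  (last char: 'h')
  sorted[6] = khkilkn$kkhmhjkk  (last char: 'k')
  sorted[7] = khmhjkkkhkilkn$k  (last char: 'k')
  sorted[8] = kilkn$kkhmhjkkkh  (last char: 'h')
  sorted[9] = kkhkilkn$kkhmhjk  (last char: 'k')
  sorted[10] = kkhmhjkkkhkilkn$  (last char: '$')
  sorted[11] = kkkhkilkn$kkhmhj  (last char: 'j')
  sorted[12] = kn$kkhmhjkkkhkil  (last char: 'l')
  sorted[13] = lkn$kkhmhjkkkhki  (last char: 'i')
  sorted[14] = mhjkkkhkilkn$kkh  (last char: 'h')
  sorted[15] = n$kkhmhjkkkhkilk  (last char: 'k')
Last column: nmkkkhkkhk$jlihk
Original string S is at sorted index 10

Answer: nmkkkhkkhk$jlihk
10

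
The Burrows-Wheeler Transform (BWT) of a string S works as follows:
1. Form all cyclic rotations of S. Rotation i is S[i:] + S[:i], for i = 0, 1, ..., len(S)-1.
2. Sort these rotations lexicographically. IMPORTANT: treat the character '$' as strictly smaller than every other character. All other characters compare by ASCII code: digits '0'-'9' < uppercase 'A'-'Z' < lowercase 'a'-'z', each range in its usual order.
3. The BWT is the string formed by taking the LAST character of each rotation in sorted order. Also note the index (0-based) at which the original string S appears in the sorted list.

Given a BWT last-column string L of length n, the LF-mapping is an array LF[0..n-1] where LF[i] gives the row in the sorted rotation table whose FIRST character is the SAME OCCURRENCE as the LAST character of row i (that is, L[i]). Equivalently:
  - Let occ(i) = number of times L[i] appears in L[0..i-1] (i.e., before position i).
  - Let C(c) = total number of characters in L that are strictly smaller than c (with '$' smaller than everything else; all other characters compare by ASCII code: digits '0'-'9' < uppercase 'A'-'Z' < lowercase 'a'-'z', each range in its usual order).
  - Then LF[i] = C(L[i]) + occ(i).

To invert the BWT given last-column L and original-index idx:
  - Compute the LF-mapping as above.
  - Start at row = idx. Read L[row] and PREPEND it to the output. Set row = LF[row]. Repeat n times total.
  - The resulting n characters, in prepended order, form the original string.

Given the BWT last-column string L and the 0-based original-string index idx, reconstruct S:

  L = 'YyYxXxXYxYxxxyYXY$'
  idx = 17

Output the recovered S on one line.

Answer: yxxXxxYxxYXYYYyXY$

Derivation:
LF mapping: 4 16 5 10 1 11 2 6 12 7 13 14 15 17 8 3 9 0
Walk LF starting at row 17, prepending L[row]:
  step 1: row=17, L[17]='$', prepend. Next row=LF[17]=0
  step 2: row=0, L[0]='Y', prepend. Next row=LF[0]=4
  step 3: row=4, L[4]='X', prepend. Next row=LF[4]=1
  step 4: row=1, L[1]='y', prepend. Next row=LF[1]=16
  step 5: row=16, L[16]='Y', prepend. Next row=LF[16]=9
  step 6: row=9, L[9]='Y', prepend. Next row=LF[9]=7
  step 7: row=7, L[7]='Y', prepend. Next row=LF[7]=6
  step 8: row=6, L[6]='X', prepend. Next row=LF[6]=2
  step 9: row=2, L[2]='Y', prepend. Next row=LF[2]=5
  step 10: row=5, L[5]='x', prepend. Next row=LF[5]=11
  step 11: row=11, L[11]='x', prepend. Next row=LF[11]=14
  step 12: row=14, L[14]='Y', prepend. Next row=LF[14]=8
  step 13: row=8, L[8]='x', prepend. Next row=LF[8]=12
  step 14: row=12, L[12]='x', prepend. Next row=LF[12]=15
  step 15: row=15, L[15]='X', prepend. Next row=LF[15]=3
  step 16: row=3, L[3]='x', prepend. Next row=LF[3]=10
  step 17: row=10, L[10]='x', prepend. Next row=LF[10]=13
  step 18: row=13, L[13]='y', prepend. Next row=LF[13]=17
Reversed output: yxxXxxYxxYXYYYyXY$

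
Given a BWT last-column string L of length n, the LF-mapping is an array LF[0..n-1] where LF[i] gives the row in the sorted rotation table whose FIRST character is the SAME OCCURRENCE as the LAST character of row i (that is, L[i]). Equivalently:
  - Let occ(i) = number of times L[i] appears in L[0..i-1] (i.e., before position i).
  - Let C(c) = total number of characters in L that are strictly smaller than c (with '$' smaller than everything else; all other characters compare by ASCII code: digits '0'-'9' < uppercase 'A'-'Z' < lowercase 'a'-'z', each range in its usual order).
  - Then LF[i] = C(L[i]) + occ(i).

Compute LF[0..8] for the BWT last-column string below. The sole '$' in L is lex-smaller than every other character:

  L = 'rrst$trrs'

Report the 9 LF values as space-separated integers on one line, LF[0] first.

Char counts: '$':1, 'r':4, 's':2, 't':2
C (first-col start): C('$')=0, C('r')=1, C('s')=5, C('t')=7
L[0]='r': occ=0, LF[0]=C('r')+0=1+0=1
L[1]='r': occ=1, LF[1]=C('r')+1=1+1=2
L[2]='s': occ=0, LF[2]=C('s')+0=5+0=5
L[3]='t': occ=0, LF[3]=C('t')+0=7+0=7
L[4]='$': occ=0, LF[4]=C('$')+0=0+0=0
L[5]='t': occ=1, LF[5]=C('t')+1=7+1=8
L[6]='r': occ=2, LF[6]=C('r')+2=1+2=3
L[7]='r': occ=3, LF[7]=C('r')+3=1+3=4
L[8]='s': occ=1, LF[8]=C('s')+1=5+1=6

Answer: 1 2 5 7 0 8 3 4 6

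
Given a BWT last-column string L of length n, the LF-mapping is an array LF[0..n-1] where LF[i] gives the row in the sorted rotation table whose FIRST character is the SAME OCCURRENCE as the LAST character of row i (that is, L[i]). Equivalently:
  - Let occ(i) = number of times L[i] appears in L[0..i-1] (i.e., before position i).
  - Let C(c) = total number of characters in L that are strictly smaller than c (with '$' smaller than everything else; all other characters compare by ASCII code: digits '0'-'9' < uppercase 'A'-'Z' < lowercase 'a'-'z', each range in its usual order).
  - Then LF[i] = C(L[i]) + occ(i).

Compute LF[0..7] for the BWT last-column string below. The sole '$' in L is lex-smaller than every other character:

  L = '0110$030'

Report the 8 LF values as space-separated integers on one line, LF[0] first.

Answer: 1 5 6 2 0 3 7 4

Derivation:
Char counts: '$':1, '0':4, '1':2, '3':1
C (first-col start): C('$')=0, C('0')=1, C('1')=5, C('3')=7
L[0]='0': occ=0, LF[0]=C('0')+0=1+0=1
L[1]='1': occ=0, LF[1]=C('1')+0=5+0=5
L[2]='1': occ=1, LF[2]=C('1')+1=5+1=6
L[3]='0': occ=1, LF[3]=C('0')+1=1+1=2
L[4]='$': occ=0, LF[4]=C('$')+0=0+0=0
L[5]='0': occ=2, LF[5]=C('0')+2=1+2=3
L[6]='3': occ=0, LF[6]=C('3')+0=7+0=7
L[7]='0': occ=3, LF[7]=C('0')+3=1+3=4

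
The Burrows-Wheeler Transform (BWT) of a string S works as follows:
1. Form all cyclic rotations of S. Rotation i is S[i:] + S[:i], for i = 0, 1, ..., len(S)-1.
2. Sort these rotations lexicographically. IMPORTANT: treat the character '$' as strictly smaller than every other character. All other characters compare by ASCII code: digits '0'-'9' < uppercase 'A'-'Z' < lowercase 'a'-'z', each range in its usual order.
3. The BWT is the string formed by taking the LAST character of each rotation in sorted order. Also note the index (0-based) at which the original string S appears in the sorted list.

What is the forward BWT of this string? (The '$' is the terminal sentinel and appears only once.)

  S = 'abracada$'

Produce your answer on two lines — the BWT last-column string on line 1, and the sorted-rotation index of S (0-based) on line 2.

Answer: ad$rcaaab
2

Derivation:
All 9 rotations (rotation i = S[i:]+S[:i]):
  rot[0] = abracada$
  rot[1] = bracada$a
  rot[2] = racada$ab
  rot[3] = acada$abr
  rot[4] = cada$abra
  rot[5] = ada$abrac
  rot[6] = da$abraca
  rot[7] = a$abracad
  rot[8] = $abracada
Sorted (with $ < everything):
  sorted[0] = $abracada  (last char: 'a')
  sorted[1] = a$abracad  (last char: 'd')
  sorted[2] = abracada$  (last char: '$')
  sorted[3] = acada$abr  (last char: 'r')
  sorted[4] = ada$abrac  (last char: 'c')
  sorted[5] = bracada$a  (last char: 'a')
  sorted[6] = cada$abra  (last char: 'a')
  sorted[7] = da$abraca  (last char: 'a')
  sorted[8] = racada$ab  (last char: 'b')
Last column: ad$rcaaab
Original string S is at sorted index 2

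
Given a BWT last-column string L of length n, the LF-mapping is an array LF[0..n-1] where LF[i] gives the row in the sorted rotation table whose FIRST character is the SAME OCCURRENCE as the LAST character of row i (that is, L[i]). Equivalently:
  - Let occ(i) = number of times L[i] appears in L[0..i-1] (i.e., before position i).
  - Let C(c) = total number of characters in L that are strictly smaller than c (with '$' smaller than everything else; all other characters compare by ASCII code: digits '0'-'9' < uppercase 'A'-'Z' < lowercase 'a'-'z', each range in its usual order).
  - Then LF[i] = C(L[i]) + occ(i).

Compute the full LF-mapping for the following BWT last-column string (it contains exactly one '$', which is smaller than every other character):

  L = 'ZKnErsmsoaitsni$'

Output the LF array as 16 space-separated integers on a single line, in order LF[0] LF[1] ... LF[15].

Answer: 3 2 8 1 11 12 7 13 10 4 5 15 14 9 6 0

Derivation:
Char counts: '$':1, 'E':1, 'K':1, 'Z':1, 'a':1, 'i':2, 'm':1, 'n':2, 'o':1, 'r':1, 's':3, 't':1
C (first-col start): C('$')=0, C('E')=1, C('K')=2, C('Z')=3, C('a')=4, C('i')=5, C('m')=7, C('n')=8, C('o')=10, C('r')=11, C('s')=12, C('t')=15
L[0]='Z': occ=0, LF[0]=C('Z')+0=3+0=3
L[1]='K': occ=0, LF[1]=C('K')+0=2+0=2
L[2]='n': occ=0, LF[2]=C('n')+0=8+0=8
L[3]='E': occ=0, LF[3]=C('E')+0=1+0=1
L[4]='r': occ=0, LF[4]=C('r')+0=11+0=11
L[5]='s': occ=0, LF[5]=C('s')+0=12+0=12
L[6]='m': occ=0, LF[6]=C('m')+0=7+0=7
L[7]='s': occ=1, LF[7]=C('s')+1=12+1=13
L[8]='o': occ=0, LF[8]=C('o')+0=10+0=10
L[9]='a': occ=0, LF[9]=C('a')+0=4+0=4
L[10]='i': occ=0, LF[10]=C('i')+0=5+0=5
L[11]='t': occ=0, LF[11]=C('t')+0=15+0=15
L[12]='s': occ=2, LF[12]=C('s')+2=12+2=14
L[13]='n': occ=1, LF[13]=C('n')+1=8+1=9
L[14]='i': occ=1, LF[14]=C('i')+1=5+1=6
L[15]='$': occ=0, LF[15]=C('$')+0=0+0=0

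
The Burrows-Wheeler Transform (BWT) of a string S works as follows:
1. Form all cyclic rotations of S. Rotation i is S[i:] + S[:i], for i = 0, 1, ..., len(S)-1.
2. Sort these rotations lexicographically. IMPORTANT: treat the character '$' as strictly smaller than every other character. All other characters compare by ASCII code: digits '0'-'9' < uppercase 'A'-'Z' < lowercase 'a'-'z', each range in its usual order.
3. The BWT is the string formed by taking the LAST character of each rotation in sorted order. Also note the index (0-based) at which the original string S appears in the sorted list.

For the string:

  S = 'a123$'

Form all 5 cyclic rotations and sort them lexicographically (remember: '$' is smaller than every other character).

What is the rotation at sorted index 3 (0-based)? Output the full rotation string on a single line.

All 5 rotations (rotation i = S[i:]+S[:i]):
  rot[0] = a123$
  rot[1] = 123$a
  rot[2] = 23$a1
  rot[3] = 3$a12
  rot[4] = $a123
Sorted (with $ < everything):
  sorted[0] = $a123
  sorted[1] = 123$a
  sorted[2] = 23$a1
  sorted[3] = 3$a12
  sorted[4] = a123$
sorted[3] = 3$a12

Answer: 3$a12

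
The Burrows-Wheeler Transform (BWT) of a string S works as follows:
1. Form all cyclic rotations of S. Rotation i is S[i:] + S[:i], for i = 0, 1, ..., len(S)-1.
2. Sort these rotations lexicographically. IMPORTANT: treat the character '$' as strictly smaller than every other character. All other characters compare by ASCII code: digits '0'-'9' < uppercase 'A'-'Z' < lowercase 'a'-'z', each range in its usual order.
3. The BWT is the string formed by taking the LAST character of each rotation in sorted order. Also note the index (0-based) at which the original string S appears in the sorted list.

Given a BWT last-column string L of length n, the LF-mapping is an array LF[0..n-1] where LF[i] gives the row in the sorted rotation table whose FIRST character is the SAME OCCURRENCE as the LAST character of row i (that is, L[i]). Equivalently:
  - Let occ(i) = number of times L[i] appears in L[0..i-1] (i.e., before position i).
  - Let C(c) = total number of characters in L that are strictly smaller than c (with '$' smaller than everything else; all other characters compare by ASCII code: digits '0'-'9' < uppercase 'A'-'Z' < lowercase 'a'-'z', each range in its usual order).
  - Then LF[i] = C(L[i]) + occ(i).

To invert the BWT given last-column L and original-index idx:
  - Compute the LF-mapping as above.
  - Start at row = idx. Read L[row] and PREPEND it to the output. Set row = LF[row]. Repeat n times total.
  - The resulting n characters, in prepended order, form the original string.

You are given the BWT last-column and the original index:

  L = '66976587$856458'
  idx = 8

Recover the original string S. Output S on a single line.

Answer: 68648757658956$

Derivation:
LF mapping: 5 6 14 9 7 2 11 10 0 12 3 8 1 4 13
Walk LF starting at row 8, prepending L[row]:
  step 1: row=8, L[8]='$', prepend. Next row=LF[8]=0
  step 2: row=0, L[0]='6', prepend. Next row=LF[0]=5
  step 3: row=5, L[5]='5', prepend. Next row=LF[5]=2
  step 4: row=2, L[2]='9', prepend. Next row=LF[2]=14
  step 5: row=14, L[14]='8', prepend. Next row=LF[14]=13
  step 6: row=13, L[13]='5', prepend. Next row=LF[13]=4
  step 7: row=4, L[4]='6', prepend. Next row=LF[4]=7
  step 8: row=7, L[7]='7', prepend. Next row=LF[7]=10
  step 9: row=10, L[10]='5', prepend. Next row=LF[10]=3
  step 10: row=3, L[3]='7', prepend. Next row=LF[3]=9
  step 11: row=9, L[9]='8', prepend. Next row=LF[9]=12
  step 12: row=12, L[12]='4', prepend. Next row=LF[12]=1
  step 13: row=1, L[1]='6', prepend. Next row=LF[1]=6
  step 14: row=6, L[6]='8', prepend. Next row=LF[6]=11
  step 15: row=11, L[11]='6', prepend. Next row=LF[11]=8
Reversed output: 68648757658956$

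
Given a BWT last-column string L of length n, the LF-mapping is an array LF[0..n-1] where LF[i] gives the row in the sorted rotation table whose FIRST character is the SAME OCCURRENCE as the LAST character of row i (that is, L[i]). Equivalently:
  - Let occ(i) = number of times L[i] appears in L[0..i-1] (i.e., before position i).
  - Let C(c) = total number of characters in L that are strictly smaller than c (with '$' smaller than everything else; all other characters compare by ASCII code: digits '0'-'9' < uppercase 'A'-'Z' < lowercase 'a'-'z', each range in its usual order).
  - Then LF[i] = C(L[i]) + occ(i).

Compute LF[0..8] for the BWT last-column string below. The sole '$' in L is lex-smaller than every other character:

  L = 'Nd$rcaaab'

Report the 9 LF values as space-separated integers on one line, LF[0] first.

Answer: 1 7 0 8 6 2 3 4 5

Derivation:
Char counts: '$':1, 'N':1, 'a':3, 'b':1, 'c':1, 'd':1, 'r':1
C (first-col start): C('$')=0, C('N')=1, C('a')=2, C('b')=5, C('c')=6, C('d')=7, C('r')=8
L[0]='N': occ=0, LF[0]=C('N')+0=1+0=1
L[1]='d': occ=0, LF[1]=C('d')+0=7+0=7
L[2]='$': occ=0, LF[2]=C('$')+0=0+0=0
L[3]='r': occ=0, LF[3]=C('r')+0=8+0=8
L[4]='c': occ=0, LF[4]=C('c')+0=6+0=6
L[5]='a': occ=0, LF[5]=C('a')+0=2+0=2
L[6]='a': occ=1, LF[6]=C('a')+1=2+1=3
L[7]='a': occ=2, LF[7]=C('a')+2=2+2=4
L[8]='b': occ=0, LF[8]=C('b')+0=5+0=5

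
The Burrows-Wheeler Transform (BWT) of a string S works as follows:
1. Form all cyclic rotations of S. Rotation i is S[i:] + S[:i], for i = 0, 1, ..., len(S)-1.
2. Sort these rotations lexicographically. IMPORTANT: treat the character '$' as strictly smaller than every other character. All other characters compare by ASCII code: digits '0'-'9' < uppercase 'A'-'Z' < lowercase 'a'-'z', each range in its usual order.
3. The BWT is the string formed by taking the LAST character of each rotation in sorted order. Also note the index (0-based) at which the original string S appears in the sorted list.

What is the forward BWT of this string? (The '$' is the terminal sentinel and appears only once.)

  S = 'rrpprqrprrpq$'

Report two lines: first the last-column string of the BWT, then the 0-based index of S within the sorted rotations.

All 13 rotations (rotation i = S[i:]+S[:i]):
  rot[0] = rrpprqrprrpq$
  rot[1] = rpprqrprrpq$r
  rot[2] = pprqrprrpq$rr
  rot[3] = prqrprrpq$rrp
  rot[4] = rqrprrpq$rrpp
  rot[5] = qrprrpq$rrppr
  rot[6] = rprrpq$rrpprq
  rot[7] = prrpq$rrpprqr
  rot[8] = rrpq$rrpprqrp
  rot[9] = rpq$rrpprqrpr
  rot[10] = pq$rrpprqrprr
  rot[11] = q$rrpprqrprrp
  rot[12] = $rrpprqrprrpq
Sorted (with $ < everything):
  sorted[0] = $rrpprqrprrpq  (last char: 'q')
  sorted[1] = pprqrprrpq$rr  (last char: 'r')
  sorted[2] = pq$rrpprqrprr  (last char: 'r')
  sorted[3] = prqrprrpq$rrp  (last char: 'p')
  sorted[4] = prrpq$rrpprqr  (last char: 'r')
  sorted[5] = q$rrpprqrprrp  (last char: 'p')
  sorted[6] = qrprrpq$rrppr  (last char: 'r')
  sorted[7] = rpprqrprrpq$r  (last char: 'r')
  sorted[8] = rpq$rrpprqrpr  (last char: 'r')
  sorted[9] = rprrpq$rrpprq  (last char: 'q')
  sorted[10] = rqrprrpq$rrpp  (last char: 'p')
  sorted[11] = rrpprqrprrpq$  (last char: '$')
  sorted[12] = rrpq$rrpprqrp  (last char: 'p')
Last column: qrrprprrrqp$p
Original string S is at sorted index 11

Answer: qrrprprrrqp$p
11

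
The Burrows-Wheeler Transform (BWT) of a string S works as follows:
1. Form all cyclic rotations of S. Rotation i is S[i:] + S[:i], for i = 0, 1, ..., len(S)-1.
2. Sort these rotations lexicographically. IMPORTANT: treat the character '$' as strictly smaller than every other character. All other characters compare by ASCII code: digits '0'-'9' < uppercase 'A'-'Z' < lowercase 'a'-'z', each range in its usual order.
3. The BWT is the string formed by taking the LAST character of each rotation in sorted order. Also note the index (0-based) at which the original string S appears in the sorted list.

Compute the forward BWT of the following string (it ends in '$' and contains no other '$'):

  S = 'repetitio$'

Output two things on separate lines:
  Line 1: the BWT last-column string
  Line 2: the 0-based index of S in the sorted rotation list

All 10 rotations (rotation i = S[i:]+S[:i]):
  rot[0] = repetitio$
  rot[1] = epetitio$r
  rot[2] = petitio$re
  rot[3] = etitio$rep
  rot[4] = titio$repe
  rot[5] = itio$repet
  rot[6] = tio$repeti
  rot[7] = io$repetit
  rot[8] = o$repetiti
  rot[9] = $repetitio
Sorted (with $ < everything):
  sorted[0] = $repetitio  (last char: 'o')
  sorted[1] = epetitio$r  (last char: 'r')
  sorted[2] = etitio$rep  (last char: 'p')
  sorted[3] = io$repetit  (last char: 't')
  sorted[4] = itio$repet  (last char: 't')
  sorted[5] = o$repetiti  (last char: 'i')
  sorted[6] = petitio$re  (last char: 'e')
  sorted[7] = repetitio$  (last char: '$')
  sorted[8] = tio$repeti  (last char: 'i')
  sorted[9] = titio$repe  (last char: 'e')
Last column: orpttie$ie
Original string S is at sorted index 7

Answer: orpttie$ie
7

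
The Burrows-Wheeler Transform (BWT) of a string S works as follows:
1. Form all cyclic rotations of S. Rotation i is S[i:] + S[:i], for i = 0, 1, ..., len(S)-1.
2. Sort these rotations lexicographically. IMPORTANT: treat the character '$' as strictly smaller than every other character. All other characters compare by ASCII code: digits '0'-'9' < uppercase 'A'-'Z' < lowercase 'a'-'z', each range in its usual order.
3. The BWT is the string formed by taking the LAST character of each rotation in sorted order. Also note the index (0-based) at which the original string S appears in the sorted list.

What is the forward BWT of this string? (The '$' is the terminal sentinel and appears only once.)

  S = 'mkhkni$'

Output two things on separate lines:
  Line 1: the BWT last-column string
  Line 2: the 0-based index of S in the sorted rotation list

Answer: iknmh$k
5

Derivation:
All 7 rotations (rotation i = S[i:]+S[:i]):
  rot[0] = mkhkni$
  rot[1] = khkni$m
  rot[2] = hkni$mk
  rot[3] = kni$mkh
  rot[4] = ni$mkhk
  rot[5] = i$mkhkn
  rot[6] = $mkhkni
Sorted (with $ < everything):
  sorted[0] = $mkhkni  (last char: 'i')
  sorted[1] = hkni$mk  (last char: 'k')
  sorted[2] = i$mkhkn  (last char: 'n')
  sorted[3] = khkni$m  (last char: 'm')
  sorted[4] = kni$mkh  (last char: 'h')
  sorted[5] = mkhkni$  (last char: '$')
  sorted[6] = ni$mkhk  (last char: 'k')
Last column: iknmh$k
Original string S is at sorted index 5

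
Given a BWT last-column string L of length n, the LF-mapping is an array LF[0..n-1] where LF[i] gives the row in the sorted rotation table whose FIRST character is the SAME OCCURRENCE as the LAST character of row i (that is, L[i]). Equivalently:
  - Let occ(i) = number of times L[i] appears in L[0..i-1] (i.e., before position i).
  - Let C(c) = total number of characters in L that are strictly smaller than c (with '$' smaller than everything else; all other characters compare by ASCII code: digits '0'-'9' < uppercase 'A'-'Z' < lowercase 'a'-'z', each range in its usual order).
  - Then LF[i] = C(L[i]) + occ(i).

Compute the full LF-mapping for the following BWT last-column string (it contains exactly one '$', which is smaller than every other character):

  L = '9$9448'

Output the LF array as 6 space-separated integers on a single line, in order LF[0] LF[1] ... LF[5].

Char counts: '$':1, '4':2, '8':1, '9':2
C (first-col start): C('$')=0, C('4')=1, C('8')=3, C('9')=4
L[0]='9': occ=0, LF[0]=C('9')+0=4+0=4
L[1]='$': occ=0, LF[1]=C('$')+0=0+0=0
L[2]='9': occ=1, LF[2]=C('9')+1=4+1=5
L[3]='4': occ=0, LF[3]=C('4')+0=1+0=1
L[4]='4': occ=1, LF[4]=C('4')+1=1+1=2
L[5]='8': occ=0, LF[5]=C('8')+0=3+0=3

Answer: 4 0 5 1 2 3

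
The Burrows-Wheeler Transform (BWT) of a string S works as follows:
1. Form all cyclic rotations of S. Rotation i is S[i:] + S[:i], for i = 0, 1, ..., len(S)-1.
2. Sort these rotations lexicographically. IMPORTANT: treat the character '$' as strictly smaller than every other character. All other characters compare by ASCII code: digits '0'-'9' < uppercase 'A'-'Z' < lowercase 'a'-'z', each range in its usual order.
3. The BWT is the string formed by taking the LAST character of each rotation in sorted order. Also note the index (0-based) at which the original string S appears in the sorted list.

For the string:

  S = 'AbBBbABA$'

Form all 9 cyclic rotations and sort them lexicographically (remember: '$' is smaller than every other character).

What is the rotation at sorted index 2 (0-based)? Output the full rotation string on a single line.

All 9 rotations (rotation i = S[i:]+S[:i]):
  rot[0] = AbBBbABA$
  rot[1] = bBBbABA$A
  rot[2] = BBbABA$Ab
  rot[3] = BbABA$AbB
  rot[4] = bABA$AbBB
  rot[5] = ABA$AbBBb
  rot[6] = BA$AbBBbA
  rot[7] = A$AbBBbAB
  rot[8] = $AbBBbABA
Sorted (with $ < everything):
  sorted[0] = $AbBBbABA
  sorted[1] = A$AbBBbAB
  sorted[2] = ABA$AbBBb
  sorted[3] = AbBBbABA$
  sorted[4] = BA$AbBBbA
  sorted[5] = BBbABA$Ab
  sorted[6] = BbABA$AbB
  sorted[7] = bABA$AbBB
  sorted[8] = bBBbABA$A
sorted[2] = ABA$AbBBb

Answer: ABA$AbBBb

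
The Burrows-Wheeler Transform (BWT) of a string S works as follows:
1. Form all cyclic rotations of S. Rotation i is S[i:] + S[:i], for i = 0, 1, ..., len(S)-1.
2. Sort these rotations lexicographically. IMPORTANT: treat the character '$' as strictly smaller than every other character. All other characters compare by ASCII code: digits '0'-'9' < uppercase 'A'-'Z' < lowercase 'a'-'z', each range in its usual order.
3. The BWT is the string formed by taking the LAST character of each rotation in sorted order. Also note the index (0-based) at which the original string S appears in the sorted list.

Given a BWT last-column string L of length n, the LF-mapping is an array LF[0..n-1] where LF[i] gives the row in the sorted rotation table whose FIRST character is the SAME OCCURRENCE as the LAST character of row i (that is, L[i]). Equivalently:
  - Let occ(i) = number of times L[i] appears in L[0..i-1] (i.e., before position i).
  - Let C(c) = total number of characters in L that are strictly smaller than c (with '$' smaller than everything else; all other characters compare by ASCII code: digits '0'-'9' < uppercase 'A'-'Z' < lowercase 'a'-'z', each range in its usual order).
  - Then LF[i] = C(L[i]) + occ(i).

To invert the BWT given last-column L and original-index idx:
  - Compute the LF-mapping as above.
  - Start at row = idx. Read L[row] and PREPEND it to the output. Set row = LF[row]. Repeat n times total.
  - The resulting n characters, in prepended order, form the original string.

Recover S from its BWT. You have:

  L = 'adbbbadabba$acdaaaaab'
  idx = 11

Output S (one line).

Answer: baabaabdbacbaadabada$

Derivation:
LF mapping: 1 18 11 12 13 2 19 3 14 15 4 0 5 17 20 6 7 8 9 10 16
Walk LF starting at row 11, prepending L[row]:
  step 1: row=11, L[11]='$', prepend. Next row=LF[11]=0
  step 2: row=0, L[0]='a', prepend. Next row=LF[0]=1
  step 3: row=1, L[1]='d', prepend. Next row=LF[1]=18
  step 4: row=18, L[18]='a', prepend. Next row=LF[18]=9
  step 5: row=9, L[9]='b', prepend. Next row=LF[9]=15
  step 6: row=15, L[15]='a', prepend. Next row=LF[15]=6
  step 7: row=6, L[6]='d', prepend. Next row=LF[6]=19
  step 8: row=19, L[19]='a', prepend. Next row=LF[19]=10
  step 9: row=10, L[10]='a', prepend. Next row=LF[10]=4
  step 10: row=4, L[4]='b', prepend. Next row=LF[4]=13
  step 11: row=13, L[13]='c', prepend. Next row=LF[13]=17
  step 12: row=17, L[17]='a', prepend. Next row=LF[17]=8
  step 13: row=8, L[8]='b', prepend. Next row=LF[8]=14
  step 14: row=14, L[14]='d', prepend. Next row=LF[14]=20
  step 15: row=20, L[20]='b', prepend. Next row=LF[20]=16
  step 16: row=16, L[16]='a', prepend. Next row=LF[16]=7
  step 17: row=7, L[7]='a', prepend. Next row=LF[7]=3
  step 18: row=3, L[3]='b', prepend. Next row=LF[3]=12
  step 19: row=12, L[12]='a', prepend. Next row=LF[12]=5
  step 20: row=5, L[5]='a', prepend. Next row=LF[5]=2
  step 21: row=2, L[2]='b', prepend. Next row=LF[2]=11
Reversed output: baabaabdbacbaadabada$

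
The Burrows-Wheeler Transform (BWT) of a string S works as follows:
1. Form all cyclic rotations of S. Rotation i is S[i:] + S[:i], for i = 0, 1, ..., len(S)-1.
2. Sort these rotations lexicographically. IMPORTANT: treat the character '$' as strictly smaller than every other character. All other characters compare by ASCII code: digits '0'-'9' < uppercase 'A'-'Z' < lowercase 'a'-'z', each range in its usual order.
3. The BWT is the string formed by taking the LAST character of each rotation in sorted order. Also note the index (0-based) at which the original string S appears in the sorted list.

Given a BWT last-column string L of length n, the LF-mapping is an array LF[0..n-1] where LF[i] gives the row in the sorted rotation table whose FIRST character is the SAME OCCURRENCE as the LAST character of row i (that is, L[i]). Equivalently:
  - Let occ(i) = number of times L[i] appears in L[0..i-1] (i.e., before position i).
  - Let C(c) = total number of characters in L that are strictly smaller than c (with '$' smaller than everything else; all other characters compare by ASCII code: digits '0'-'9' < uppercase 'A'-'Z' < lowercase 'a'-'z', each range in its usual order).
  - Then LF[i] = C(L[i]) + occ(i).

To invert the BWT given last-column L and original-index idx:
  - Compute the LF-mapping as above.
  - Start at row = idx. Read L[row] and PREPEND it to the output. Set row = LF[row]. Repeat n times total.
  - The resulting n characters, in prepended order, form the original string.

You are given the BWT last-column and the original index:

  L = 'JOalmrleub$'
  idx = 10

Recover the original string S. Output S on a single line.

LF mapping: 1 2 3 6 8 9 7 5 10 4 0
Walk LF starting at row 10, prepending L[row]:
  step 1: row=10, L[10]='$', prepend. Next row=LF[10]=0
  step 2: row=0, L[0]='J', prepend. Next row=LF[0]=1
  step 3: row=1, L[1]='O', prepend. Next row=LF[1]=2
  step 4: row=2, L[2]='a', prepend. Next row=LF[2]=3
  step 5: row=3, L[3]='l', prepend. Next row=LF[3]=6
  step 6: row=6, L[6]='l', prepend. Next row=LF[6]=7
  step 7: row=7, L[7]='e', prepend. Next row=LF[7]=5
  step 8: row=5, L[5]='r', prepend. Next row=LF[5]=9
  step 9: row=9, L[9]='b', prepend. Next row=LF[9]=4
  step 10: row=4, L[4]='m', prepend. Next row=LF[4]=8
  step 11: row=8, L[8]='u', prepend. Next row=LF[8]=10
Reversed output: umbrellaOJ$

Answer: umbrellaOJ$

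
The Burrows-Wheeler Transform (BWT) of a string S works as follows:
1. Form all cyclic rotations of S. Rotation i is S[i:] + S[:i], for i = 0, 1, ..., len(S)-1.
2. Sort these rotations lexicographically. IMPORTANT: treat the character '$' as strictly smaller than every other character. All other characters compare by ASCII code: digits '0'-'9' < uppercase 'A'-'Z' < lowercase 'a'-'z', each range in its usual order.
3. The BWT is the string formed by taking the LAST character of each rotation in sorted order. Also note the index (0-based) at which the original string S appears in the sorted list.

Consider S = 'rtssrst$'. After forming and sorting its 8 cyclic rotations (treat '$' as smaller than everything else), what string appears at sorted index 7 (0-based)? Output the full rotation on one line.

Answer: tssrst$r

Derivation:
All 8 rotations (rotation i = S[i:]+S[:i]):
  rot[0] = rtssrst$
  rot[1] = tssrst$r
  rot[2] = ssrst$rt
  rot[3] = srst$rts
  rot[4] = rst$rtss
  rot[5] = st$rtssr
  rot[6] = t$rtssrs
  rot[7] = $rtssrst
Sorted (with $ < everything):
  sorted[0] = $rtssrst
  sorted[1] = rst$rtss
  sorted[2] = rtssrst$
  sorted[3] = srst$rts
  sorted[4] = ssrst$rt
  sorted[5] = st$rtssr
  sorted[6] = t$rtssrs
  sorted[7] = tssrst$r
sorted[7] = tssrst$r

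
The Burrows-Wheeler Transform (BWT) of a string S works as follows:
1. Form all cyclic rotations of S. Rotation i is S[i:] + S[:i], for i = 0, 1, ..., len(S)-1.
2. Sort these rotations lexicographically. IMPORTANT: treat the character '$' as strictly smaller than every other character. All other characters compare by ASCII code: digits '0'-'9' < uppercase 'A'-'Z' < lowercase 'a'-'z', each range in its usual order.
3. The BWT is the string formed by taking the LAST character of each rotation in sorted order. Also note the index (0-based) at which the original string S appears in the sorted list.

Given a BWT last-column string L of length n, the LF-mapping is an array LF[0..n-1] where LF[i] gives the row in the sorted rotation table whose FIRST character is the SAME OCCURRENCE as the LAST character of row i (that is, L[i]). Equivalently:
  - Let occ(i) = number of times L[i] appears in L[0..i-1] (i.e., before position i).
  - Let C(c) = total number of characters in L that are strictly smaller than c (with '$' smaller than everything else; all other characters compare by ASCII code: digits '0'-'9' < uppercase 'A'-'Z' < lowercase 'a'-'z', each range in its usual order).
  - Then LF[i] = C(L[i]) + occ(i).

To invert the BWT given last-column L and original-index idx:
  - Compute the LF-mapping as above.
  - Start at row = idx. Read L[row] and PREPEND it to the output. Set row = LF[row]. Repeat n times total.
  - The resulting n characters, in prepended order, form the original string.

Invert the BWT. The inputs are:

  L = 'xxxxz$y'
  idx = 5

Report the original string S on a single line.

LF mapping: 1 2 3 4 6 0 5
Walk LF starting at row 5, prepending L[row]:
  step 1: row=5, L[5]='$', prepend. Next row=LF[5]=0
  step 2: row=0, L[0]='x', prepend. Next row=LF[0]=1
  step 3: row=1, L[1]='x', prepend. Next row=LF[1]=2
  step 4: row=2, L[2]='x', prepend. Next row=LF[2]=3
  step 5: row=3, L[3]='x', prepend. Next row=LF[3]=4
  step 6: row=4, L[4]='z', prepend. Next row=LF[4]=6
  step 7: row=6, L[6]='y', prepend. Next row=LF[6]=5
Reversed output: yzxxxx$

Answer: yzxxxx$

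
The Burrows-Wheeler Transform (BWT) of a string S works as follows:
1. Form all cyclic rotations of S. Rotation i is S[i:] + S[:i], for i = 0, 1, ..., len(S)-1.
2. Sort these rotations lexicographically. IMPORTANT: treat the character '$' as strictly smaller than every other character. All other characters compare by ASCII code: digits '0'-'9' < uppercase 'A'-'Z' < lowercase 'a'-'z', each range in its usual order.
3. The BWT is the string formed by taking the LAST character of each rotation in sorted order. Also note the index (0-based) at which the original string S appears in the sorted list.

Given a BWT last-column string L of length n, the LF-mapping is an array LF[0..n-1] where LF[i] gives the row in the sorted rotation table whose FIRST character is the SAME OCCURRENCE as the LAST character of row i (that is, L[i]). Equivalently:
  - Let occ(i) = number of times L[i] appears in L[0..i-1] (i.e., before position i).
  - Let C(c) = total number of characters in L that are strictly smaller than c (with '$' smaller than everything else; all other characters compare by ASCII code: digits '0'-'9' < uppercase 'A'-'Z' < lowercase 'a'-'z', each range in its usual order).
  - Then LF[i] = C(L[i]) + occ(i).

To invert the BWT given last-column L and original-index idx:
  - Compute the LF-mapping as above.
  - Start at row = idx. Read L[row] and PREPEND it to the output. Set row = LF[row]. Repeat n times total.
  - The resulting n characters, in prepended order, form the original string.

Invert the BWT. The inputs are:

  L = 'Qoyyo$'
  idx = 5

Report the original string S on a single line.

Answer: yoyoQ$

Derivation:
LF mapping: 1 2 4 5 3 0
Walk LF starting at row 5, prepending L[row]:
  step 1: row=5, L[5]='$', prepend. Next row=LF[5]=0
  step 2: row=0, L[0]='Q', prepend. Next row=LF[0]=1
  step 3: row=1, L[1]='o', prepend. Next row=LF[1]=2
  step 4: row=2, L[2]='y', prepend. Next row=LF[2]=4
  step 5: row=4, L[4]='o', prepend. Next row=LF[4]=3
  step 6: row=3, L[3]='y', prepend. Next row=LF[3]=5
Reversed output: yoyoQ$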